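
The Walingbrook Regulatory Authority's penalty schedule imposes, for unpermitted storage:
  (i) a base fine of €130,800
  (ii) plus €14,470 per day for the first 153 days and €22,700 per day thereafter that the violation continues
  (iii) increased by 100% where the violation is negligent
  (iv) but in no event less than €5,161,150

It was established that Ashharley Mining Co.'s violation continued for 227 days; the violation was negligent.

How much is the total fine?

€8,049,020

First 153 days: 153 × €14,470 = €2,213,910
Remaining days: (227 − 153) × €22,700 = €1,679,800
Per-day component: €2,213,910 + €1,679,800 = €3,893,710
Base plus per-day: €130,800 + €3,893,710 = €4,024,510
Enhancement: 100% of €4,024,510 = €4,024,510
Enhanced fine: €4,024,510 + €4,024,510 = €8,049,020
Minimum €5,161,150: €8,049,020 meets the minimum, no increase.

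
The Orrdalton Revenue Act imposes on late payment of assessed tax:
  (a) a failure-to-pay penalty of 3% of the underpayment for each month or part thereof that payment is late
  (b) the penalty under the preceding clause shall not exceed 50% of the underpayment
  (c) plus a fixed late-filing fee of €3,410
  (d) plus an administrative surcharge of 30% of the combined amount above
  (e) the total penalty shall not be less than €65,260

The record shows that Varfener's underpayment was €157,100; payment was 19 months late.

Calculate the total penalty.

€106,548

Accrued rate: 3% × 19 = 57%, capped at 50% → 50%
Failure-to-pay penalty: 50% of €157,100 = €78,550
Penalty before surcharge: €78,550 + €3,410 = €81,960
Administrative surcharge: 30% of €81,960 = €24,588
Total penalty: €81,960 + €24,588 = €106,548
Minimum €65,260: €106,548 meets the minimum, no increase.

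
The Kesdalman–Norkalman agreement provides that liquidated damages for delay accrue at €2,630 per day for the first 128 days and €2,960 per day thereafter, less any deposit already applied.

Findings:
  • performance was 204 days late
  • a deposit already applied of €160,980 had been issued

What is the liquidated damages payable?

First 128 days: 128 × €2,630 = €336,640
Remaining days: (204 − 128) × €2,960 = €224,960
Accrued per-day damages: €336,640 + €224,960 = €561,600
Less deposit already applied: €561,600 − €160,980 = €400,620

Liquidated damages: €400,620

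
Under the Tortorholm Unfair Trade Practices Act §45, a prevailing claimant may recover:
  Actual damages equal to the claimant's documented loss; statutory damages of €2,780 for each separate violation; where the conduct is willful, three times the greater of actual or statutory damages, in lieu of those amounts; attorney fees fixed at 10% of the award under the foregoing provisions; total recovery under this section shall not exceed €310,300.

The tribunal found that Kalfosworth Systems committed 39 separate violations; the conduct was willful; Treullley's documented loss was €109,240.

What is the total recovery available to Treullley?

Statutory damages: 39 × €2,780 = €108,420
Greater of actual damages (€109,240) or statutory damages (€108,420): €109,240
Trebled: 3 × €109,240 = €327,720
Attorney fees: 10% of €327,720 = €32,772
Total before cap: €327,720 + €32,772 = €360,492
Cap at €310,300: €360,492 exceeds the cap → €310,300

€310,300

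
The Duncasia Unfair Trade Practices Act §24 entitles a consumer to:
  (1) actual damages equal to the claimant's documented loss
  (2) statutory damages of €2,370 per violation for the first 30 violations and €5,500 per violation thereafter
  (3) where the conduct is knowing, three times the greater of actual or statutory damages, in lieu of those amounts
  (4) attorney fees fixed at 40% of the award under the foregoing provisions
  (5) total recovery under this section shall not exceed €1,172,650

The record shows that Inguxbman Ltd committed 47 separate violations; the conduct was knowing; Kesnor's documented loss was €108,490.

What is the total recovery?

First 30 violations: 30 × €2,370 = €71,100
Remaining violations: (47 − 30) × €5,500 = €93,500
Statutory damages: €71,100 + €93,500 = €164,600
Greater of actual damages (€108,490) or statutory damages (€164,600): €164,600
Trebled: 3 × €164,600 = €493,800
Attorney fees: 40% of €493,800 = €197,520
Total before cap: €493,800 + €197,520 = €691,320
Cap at €1,172,650: €691,320 is within the cap, no reduction.

Total recovery: €691,320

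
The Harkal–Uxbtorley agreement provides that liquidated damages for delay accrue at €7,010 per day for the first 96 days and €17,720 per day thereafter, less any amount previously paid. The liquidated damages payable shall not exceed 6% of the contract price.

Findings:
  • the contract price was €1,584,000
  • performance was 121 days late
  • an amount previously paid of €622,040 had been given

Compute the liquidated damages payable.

First 96 days: 96 × €7,010 = €672,960
Remaining days: (121 − 96) × €17,720 = €443,000
Accrued per-day damages: €672,960 + €443,000 = €1,115,960
Less amount previously paid: €1,115,960 − €622,040 = €493,920
Cap: 6% of €1,584,000 = €95,040
Cap at €95,040: €493,920 exceeds the cap → €95,040

€95,040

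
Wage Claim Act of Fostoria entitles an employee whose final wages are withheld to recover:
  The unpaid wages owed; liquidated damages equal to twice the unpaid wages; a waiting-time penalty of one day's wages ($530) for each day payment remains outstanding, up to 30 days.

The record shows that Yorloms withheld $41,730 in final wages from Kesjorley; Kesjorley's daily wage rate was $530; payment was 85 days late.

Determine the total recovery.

Doubled: 2 × $41,730 = $83,460
Penalty days: min(85, 30) = 30
Waiting-time penalty: 30 × $530 = $15,900
Total award: $41,730 + $83,460 + $15,900 = $141,090

$141,090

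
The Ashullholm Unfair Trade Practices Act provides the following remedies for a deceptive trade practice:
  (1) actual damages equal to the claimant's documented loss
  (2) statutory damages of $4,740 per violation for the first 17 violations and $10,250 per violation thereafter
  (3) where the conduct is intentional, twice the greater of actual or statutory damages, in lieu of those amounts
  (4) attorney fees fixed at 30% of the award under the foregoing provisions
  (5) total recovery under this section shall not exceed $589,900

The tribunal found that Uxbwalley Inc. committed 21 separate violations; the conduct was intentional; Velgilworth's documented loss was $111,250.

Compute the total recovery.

Total recovery: $316,108

First 17 violations: 17 × $4,740 = $80,580
Remaining violations: (21 − 17) × $10,250 = $41,000
Statutory damages: $80,580 + $41,000 = $121,580
Greater of actual damages ($111,250) or statutory damages ($121,580): $121,580
Doubled: 2 × $121,580 = $243,160
Attorney fees: 30% of $243,160 = $72,948
Total before cap: $243,160 + $72,948 = $316,108
Cap at $589,900: $316,108 is within the cap, no reduction.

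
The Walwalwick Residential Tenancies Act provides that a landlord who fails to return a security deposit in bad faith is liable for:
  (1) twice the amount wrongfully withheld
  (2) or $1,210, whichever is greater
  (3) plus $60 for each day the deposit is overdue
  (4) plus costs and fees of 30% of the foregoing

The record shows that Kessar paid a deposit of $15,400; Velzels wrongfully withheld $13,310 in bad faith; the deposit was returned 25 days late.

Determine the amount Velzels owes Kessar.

Doubled: 2 × $13,310 = $26,620
Minimum $1,210: $26,620 meets the minimum, no increase.
Late-return penalty: 25 × $60 = $1,500
Damages plus late penalty: $26,620 + $1,500 = $28,120
Costs and fees: 30% of $28,120 = $8,436
Total recovery: $28,120 + $8,436 = $36,556

$36,556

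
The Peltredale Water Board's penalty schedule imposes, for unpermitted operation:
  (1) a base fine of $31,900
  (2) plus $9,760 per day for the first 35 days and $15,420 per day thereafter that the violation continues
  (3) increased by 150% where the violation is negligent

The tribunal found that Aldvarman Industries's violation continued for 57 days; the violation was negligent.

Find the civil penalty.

First 35 days: 35 × $9,760 = $341,600
Remaining days: (57 − 35) × $15,420 = $339,240
Per-day component: $341,600 + $339,240 = $680,840
Base plus per-day: $31,900 + $680,840 = $712,740
Enhancement: 150% of $712,740 = $1,069,110
Enhanced fine: $712,740 + $1,069,110 = $1,781,850

$1,781,850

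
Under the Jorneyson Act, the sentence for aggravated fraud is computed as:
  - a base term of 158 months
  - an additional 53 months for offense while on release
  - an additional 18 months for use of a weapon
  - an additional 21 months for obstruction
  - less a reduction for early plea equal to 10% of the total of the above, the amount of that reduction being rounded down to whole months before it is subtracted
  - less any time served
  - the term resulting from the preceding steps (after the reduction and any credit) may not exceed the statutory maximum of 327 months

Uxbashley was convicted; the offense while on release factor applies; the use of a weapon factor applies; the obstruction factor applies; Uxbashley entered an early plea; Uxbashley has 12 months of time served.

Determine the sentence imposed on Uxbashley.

Offense while on release enhancement: +53 months
Use of a weapon enhancement: +18 months
Obstruction enhancement: +21 months
Adjusted term: 158 months + 53 months + 18 months + 21 months = 250 months
Early plea reduction: 10% of 250 months = 25 months (rounded down)
After reduction: 250 − 25 = 225 months
Less time served: 225 months − 12 months = 213 months
Cap at 327 months: 213 months is within the cap, no reduction.

213 months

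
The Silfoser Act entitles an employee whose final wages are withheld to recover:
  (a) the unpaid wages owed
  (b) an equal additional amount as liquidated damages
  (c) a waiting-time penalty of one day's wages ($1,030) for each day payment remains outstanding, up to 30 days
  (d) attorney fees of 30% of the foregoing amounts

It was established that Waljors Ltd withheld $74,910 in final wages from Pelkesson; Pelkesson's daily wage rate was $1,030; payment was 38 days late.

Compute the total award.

Total award: $234,936

Liquidated damages (equal amount): $74,910
Penalty days: min(38, 30) = 30
Waiting-time penalty: 30 × $1,030 = $30,900
Subtotal: $74,910 + $74,910 + $30,900 = $180,720
Attorney fees: 30% of $180,720 = $54,216
Total award: $180,720 + $54,216 = $234,936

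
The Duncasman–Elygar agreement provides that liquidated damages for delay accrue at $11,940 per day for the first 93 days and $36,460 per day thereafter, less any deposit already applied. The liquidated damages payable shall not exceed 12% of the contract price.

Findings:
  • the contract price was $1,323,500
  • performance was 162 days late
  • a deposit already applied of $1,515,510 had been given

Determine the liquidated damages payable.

First 93 days: 93 × $11,940 = $1,110,420
Remaining days: (162 − 93) × $36,460 = $2,515,740
Accrued per-day damages: $1,110,420 + $2,515,740 = $3,626,160
Less deposit already applied: $3,626,160 − $1,515,510 = $2,110,650
Cap: 12% of $1,323,500 = $158,820
Cap at $158,820: $2,110,650 exceeds the cap → $158,820

Liquidated damages: $158,820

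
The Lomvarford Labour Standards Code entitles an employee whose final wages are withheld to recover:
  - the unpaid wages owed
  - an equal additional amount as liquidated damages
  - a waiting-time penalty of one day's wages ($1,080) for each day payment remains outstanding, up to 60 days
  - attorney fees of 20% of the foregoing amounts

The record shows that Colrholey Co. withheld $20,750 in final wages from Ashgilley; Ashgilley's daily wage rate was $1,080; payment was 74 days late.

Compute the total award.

Liquidated damages (equal amount): $20,750
Penalty days: min(74, 60) = 60
Waiting-time penalty: 60 × $1,080 = $64,800
Subtotal: $20,750 + $20,750 + $64,800 = $106,300
Attorney fees: 20% of $106,300 = $21,260
Total award: $106,300 + $21,260 = $127,560

$127,560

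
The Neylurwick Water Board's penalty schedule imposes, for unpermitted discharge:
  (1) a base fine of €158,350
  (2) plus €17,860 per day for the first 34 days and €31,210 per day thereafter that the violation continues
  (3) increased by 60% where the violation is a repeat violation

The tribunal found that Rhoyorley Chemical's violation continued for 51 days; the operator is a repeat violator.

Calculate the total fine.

First 34 days: 34 × €17,860 = €607,240
Remaining days: (51 − 34) × €31,210 = €530,570
Per-day component: €607,240 + €530,570 = €1,137,810
Base plus per-day: €158,350 + €1,137,810 = €1,296,160
Enhancement: 60% of €1,296,160 = €777,696
Enhanced fine: €1,296,160 + €777,696 = €2,073,856

€2,073,856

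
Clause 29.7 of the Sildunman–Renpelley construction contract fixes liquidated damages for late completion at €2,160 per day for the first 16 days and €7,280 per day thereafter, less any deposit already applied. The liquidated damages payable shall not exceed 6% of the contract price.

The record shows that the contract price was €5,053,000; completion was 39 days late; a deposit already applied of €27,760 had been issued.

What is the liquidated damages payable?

First 16 days: 16 × €2,160 = €34,560
Remaining days: (39 − 16) × €7,280 = €167,440
Accrued per-day damages: €34,560 + €167,440 = €202,000
Less deposit already applied: €202,000 − €27,760 = €174,240
Cap: 6% of €5,053,000 = €303,180
Cap at €303,180: €174,240 is within the cap, no reduction.

Liquidated damages: €174,240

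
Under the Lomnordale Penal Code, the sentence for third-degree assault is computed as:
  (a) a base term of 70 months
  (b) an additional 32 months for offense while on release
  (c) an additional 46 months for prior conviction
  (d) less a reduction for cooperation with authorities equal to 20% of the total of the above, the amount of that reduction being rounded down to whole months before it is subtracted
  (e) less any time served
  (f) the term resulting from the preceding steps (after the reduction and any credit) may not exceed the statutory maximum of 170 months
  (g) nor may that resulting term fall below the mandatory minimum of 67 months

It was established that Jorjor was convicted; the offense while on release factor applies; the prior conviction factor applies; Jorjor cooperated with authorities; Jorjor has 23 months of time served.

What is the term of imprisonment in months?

96 months

Offense while on release enhancement: +32 months
Prior conviction enhancement: +46 months
Adjusted term: 70 months + 32 months + 46 months = 148 months
Cooperation with authorities reduction: 20% of 148 months = 29 months (rounded down)
After reduction: 148 − 29 = 119 months
Less time served: 119 months − 23 months = 96 months
Cap at 170 months: 96 months is within the cap, no reduction.
Minimum 67 months: 96 months meets the minimum, no increase.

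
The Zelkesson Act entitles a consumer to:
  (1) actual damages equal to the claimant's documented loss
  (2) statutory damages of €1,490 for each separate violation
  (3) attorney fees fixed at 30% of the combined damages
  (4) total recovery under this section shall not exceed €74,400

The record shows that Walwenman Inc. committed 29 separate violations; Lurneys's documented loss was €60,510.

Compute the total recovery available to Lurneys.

€74,400

Statutory damages: 29 × €1,490 = €43,210
Combined damages: €60,510 + €43,210 = €103,720
Attorney fees: 30% of €103,720 = €31,116
Total before cap: €103,720 + €31,116 = €134,836
Cap at €74,400: €134,836 exceeds the cap → €74,400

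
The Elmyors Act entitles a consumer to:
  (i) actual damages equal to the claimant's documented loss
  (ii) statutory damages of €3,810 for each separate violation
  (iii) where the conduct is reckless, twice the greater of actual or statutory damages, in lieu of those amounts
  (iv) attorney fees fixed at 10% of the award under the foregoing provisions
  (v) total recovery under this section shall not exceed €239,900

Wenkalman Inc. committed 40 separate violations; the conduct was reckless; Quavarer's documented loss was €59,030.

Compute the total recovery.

Statutory damages: 40 × €3,810 = €152,400
Greater of actual damages (€59,030) or statutory damages (€152,400): €152,400
Doubled: 2 × €152,400 = €304,800
Attorney fees: 10% of €304,800 = €30,480
Total before cap: €304,800 + €30,480 = €335,280
Cap at €239,900: €335,280 exceeds the cap → €239,900

€239,900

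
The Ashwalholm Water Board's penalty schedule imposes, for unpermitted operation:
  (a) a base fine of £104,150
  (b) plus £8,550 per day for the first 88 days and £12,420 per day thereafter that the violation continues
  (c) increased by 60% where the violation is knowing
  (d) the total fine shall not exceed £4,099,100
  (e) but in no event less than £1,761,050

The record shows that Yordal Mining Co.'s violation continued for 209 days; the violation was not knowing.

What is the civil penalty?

£2,359,370

First 88 days: 88 × £8,550 = £752,400
Remaining days: (209 − 88) × £12,420 = £1,502,820
Per-day component: £752,400 + £1,502,820 = £2,255,220
Base plus per-day: £104,150 + £2,255,220 = £2,359,370
The violation was not knowing: no 60% increase.
Cap at £4,099,100: £2,359,370 is within the cap, no reduction.
Minimum £1,761,050: £2,359,370 meets the minimum, no increase.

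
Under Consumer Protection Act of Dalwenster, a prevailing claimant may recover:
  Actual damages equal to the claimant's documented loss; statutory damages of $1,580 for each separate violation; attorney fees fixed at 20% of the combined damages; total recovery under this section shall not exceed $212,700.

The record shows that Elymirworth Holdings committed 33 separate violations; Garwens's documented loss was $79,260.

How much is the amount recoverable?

Statutory damages: 33 × $1,580 = $52,140
Combined damages: $79,260 + $52,140 = $131,400
Attorney fees: 20% of $131,400 = $26,280
Total before cap: $131,400 + $26,280 = $157,680
Cap at $212,700: $157,680 is within the cap, no reduction.

$157,680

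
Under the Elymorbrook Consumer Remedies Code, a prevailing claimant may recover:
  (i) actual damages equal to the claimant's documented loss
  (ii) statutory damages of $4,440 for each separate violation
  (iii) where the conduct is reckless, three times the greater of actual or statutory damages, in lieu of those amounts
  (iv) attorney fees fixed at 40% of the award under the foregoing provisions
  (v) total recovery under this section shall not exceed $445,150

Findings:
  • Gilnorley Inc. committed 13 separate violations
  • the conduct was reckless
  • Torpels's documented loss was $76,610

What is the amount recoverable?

Statutory damages: 13 × $4,440 = $57,720
Greater of actual damages ($76,610) or statutory damages ($57,720): $76,610
Trebled: 3 × $76,610 = $229,830
Attorney fees: 40% of $229,830 = $91,932
Total before cap: $229,830 + $91,932 = $321,762
Cap at $445,150: $321,762 is within the cap, no reduction.

$321,762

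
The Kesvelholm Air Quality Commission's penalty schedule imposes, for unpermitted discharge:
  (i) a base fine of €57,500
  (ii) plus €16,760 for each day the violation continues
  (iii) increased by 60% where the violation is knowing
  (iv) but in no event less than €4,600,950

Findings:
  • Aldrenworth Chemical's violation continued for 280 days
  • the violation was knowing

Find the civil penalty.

€7,600,480

Per-day component: 280 × €16,760 = €4,692,800
Base plus per-day: €57,500 + €4,692,800 = €4,750,300
Enhancement: 60% of €4,750,300 = €2,850,180
Enhanced fine: €4,750,300 + €2,850,180 = €7,600,480
Minimum €4,600,950: €7,600,480 meets the minimum, no increase.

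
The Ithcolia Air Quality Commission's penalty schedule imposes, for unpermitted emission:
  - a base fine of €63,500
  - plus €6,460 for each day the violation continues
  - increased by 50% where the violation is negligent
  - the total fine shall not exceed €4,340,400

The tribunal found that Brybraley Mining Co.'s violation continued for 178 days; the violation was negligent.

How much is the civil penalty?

Per-day component: 178 × €6,460 = €1,149,880
Base plus per-day: €63,500 + €1,149,880 = €1,213,380
Enhancement: 50% of €1,213,380 = €606,690
Enhanced fine: €1,213,380 + €606,690 = €1,820,070
Cap at €4,340,400: €1,820,070 is within the cap, no reduction.

€1,820,070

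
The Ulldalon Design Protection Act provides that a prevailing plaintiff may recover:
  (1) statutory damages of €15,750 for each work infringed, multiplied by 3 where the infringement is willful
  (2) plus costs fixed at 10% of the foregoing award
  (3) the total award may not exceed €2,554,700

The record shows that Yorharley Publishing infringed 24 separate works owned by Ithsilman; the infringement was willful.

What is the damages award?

Statutory damages: 24 × €15,750 = €378,000
Trebled: 3 × €378,000 = €1,134,000
Costs: 10% of €1,134,000 = €113,400
Award plus costs: €1,134,000 + €113,400 = €1,247,400
Cap at €2,554,700: €1,247,400 is within the cap, no reduction.

Award: €1,247,400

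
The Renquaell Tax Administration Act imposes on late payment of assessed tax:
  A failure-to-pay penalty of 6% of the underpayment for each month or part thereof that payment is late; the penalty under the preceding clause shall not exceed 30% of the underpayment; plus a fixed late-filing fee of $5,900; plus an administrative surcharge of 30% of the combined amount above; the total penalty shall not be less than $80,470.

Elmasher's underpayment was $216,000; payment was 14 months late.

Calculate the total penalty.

Accrued rate: 6% × 14 = 84%, capped at 30% → 30%
Failure-to-pay penalty: 30% of $216,000 = $64,800
Penalty before surcharge: $64,800 + $5,900 = $70,700
Administrative surcharge: 30% of $70,700 = $21,210
Total penalty: $70,700 + $21,210 = $91,910
Minimum $80,470: $91,910 meets the minimum, no increase.

Penalty: $91,910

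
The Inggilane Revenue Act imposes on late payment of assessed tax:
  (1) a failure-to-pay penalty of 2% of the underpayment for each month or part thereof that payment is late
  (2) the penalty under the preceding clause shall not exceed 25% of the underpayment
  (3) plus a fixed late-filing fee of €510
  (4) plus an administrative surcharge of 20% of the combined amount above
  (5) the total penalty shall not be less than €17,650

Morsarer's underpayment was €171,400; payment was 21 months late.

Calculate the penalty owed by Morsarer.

€52,032

Accrued rate: 2% × 21 = 42%, capped at 25% → 25%
Failure-to-pay penalty: 25% of €171,400 = €42,850
Penalty before surcharge: €42,850 + €510 = €43,360
Administrative surcharge: 20% of €43,360 = €8,672
Total penalty: €43,360 + €8,672 = €52,032
Minimum €17,650: €52,032 meets the minimum, no increase.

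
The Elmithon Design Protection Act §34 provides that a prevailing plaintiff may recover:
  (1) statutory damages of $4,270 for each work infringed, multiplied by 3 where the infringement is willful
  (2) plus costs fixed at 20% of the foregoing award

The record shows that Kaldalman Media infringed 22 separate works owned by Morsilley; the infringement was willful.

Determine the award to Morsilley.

Award: $338,184

Statutory damages: 22 × $4,270 = $93,940
Trebled: 3 × $93,940 = $281,820
Costs: 20% of $281,820 = $56,364
Award plus costs: $281,820 + $56,364 = $338,184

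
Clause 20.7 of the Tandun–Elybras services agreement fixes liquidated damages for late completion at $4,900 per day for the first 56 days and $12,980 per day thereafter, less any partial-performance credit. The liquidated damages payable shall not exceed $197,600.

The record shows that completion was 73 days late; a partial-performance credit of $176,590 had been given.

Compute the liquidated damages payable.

$197,600

First 56 days: 56 × $4,900 = $274,400
Remaining days: (73 − 56) × $12,980 = $220,660
Accrued per-day damages: $274,400 + $220,660 = $495,060
Less partial-performance credit: $495,060 − $176,590 = $318,470
Cap at $197,600: $318,470 exceeds the cap → $197,600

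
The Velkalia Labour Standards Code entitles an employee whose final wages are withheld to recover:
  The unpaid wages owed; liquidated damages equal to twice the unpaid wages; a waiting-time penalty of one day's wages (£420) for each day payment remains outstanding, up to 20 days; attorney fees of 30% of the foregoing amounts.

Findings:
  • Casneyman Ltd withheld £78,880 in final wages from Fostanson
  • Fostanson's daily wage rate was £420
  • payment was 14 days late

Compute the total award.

£315,276

Doubled: 2 × £78,880 = £157,760
Penalty days: min(14, 20) = 14
Waiting-time penalty: 14 × £420 = £5,880
Subtotal: £78,880 + £157,760 + £5,880 = £242,520
Attorney fees: 30% of £242,520 = £72,756
Total award: £242,520 + £72,756 = £315,276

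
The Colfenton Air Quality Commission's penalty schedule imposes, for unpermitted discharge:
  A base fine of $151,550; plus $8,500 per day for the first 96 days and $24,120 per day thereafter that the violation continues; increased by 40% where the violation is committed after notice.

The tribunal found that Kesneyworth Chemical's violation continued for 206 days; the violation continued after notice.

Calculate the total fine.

First 96 days: 96 × $8,500 = $816,000
Remaining days: (206 − 96) × $24,120 = $2,653,200
Per-day component: $816,000 + $2,653,200 = $3,469,200
Base plus per-day: $151,550 + $3,469,200 = $3,620,750
Enhancement: 40% of $3,620,750 = $1,448,300
Enhanced fine: $3,620,750 + $1,448,300 = $5,069,050

$5,069,050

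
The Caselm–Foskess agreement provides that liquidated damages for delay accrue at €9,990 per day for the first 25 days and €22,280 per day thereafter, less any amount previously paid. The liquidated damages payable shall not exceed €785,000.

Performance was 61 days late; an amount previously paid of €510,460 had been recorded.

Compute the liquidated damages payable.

First 25 days: 25 × €9,990 = €249,750
Remaining days: (61 − 25) × €22,280 = €802,080
Accrued per-day damages: €249,750 + €802,080 = €1,051,830
Less amount previously paid: €1,051,830 − €510,460 = €541,370
Cap at €785,000: €541,370 is within the cap, no reduction.

€541,370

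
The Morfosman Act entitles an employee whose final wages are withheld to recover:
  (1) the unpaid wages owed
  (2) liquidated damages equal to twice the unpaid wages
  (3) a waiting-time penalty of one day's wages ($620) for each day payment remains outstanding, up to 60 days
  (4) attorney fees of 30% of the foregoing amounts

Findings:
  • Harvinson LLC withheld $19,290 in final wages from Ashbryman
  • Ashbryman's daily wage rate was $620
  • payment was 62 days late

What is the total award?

$123,591

Doubled: 2 × $19,290 = $38,580
Penalty days: min(62, 60) = 60
Waiting-time penalty: 60 × $620 = $37,200
Subtotal: $19,290 + $38,580 + $37,200 = $95,070
Attorney fees: 30% of $95,070 = $28,521
Total award: $95,070 + $28,521 = $123,591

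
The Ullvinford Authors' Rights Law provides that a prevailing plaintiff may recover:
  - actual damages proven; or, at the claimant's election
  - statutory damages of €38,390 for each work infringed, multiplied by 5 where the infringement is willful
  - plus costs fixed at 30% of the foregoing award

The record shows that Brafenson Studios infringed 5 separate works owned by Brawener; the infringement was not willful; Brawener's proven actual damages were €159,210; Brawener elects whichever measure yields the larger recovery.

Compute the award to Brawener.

€249,535

Statutory damages: 5 × €38,390 = €191,950
Infringement not willful: no ×5 enhancement.
Greater of actual damages (€159,210) or statutory damages (€191,950): €191,950
Costs: 30% of €191,950 = €57,585
Award plus costs: €191,950 + €57,585 = €249,535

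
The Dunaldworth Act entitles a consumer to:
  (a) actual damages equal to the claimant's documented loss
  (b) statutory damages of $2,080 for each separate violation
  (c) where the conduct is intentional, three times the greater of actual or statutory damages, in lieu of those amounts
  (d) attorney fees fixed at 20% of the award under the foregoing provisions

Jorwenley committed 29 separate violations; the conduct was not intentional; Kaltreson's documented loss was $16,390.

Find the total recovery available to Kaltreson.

Statutory damages: 29 × $2,080 = $60,320
Conduct not intentional: the in-lieu enhancement does not apply.
Actual plus statutory damages: $16,390 + $60,320 = $76,710
Attorney fees: 20% of $76,710 = $15,342
Total recovery: $76,710 + $15,342 = $92,052

$92,052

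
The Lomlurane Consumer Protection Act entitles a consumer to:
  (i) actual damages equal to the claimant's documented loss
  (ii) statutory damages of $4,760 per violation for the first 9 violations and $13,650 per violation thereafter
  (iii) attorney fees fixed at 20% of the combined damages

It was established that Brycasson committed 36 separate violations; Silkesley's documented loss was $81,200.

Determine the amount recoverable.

First 9 violations: 9 × $4,760 = $42,840
Remaining violations: (36 − 9) × $13,650 = $368,550
Statutory damages: $42,840 + $368,550 = $411,390
Combined damages: $81,200 + $411,390 = $492,590
Attorney fees: 20% of $492,590 = $98,518
Total recovery: $492,590 + $98,518 = $591,108

$591,108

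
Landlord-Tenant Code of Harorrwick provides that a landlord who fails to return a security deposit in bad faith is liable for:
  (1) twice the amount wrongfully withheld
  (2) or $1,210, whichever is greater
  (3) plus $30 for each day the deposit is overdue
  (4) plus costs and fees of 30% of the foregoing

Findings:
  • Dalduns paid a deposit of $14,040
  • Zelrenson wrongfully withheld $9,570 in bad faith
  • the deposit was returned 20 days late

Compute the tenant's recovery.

Recovery: $25,662

Doubled: 2 × $9,570 = $19,140
Minimum $1,210: $19,140 meets the minimum, no increase.
Late-return penalty: 20 × $30 = $600
Damages plus late penalty: $19,140 + $600 = $19,740
Costs and fees: 30% of $19,740 = $5,922
Total recovery: $19,740 + $5,922 = $25,662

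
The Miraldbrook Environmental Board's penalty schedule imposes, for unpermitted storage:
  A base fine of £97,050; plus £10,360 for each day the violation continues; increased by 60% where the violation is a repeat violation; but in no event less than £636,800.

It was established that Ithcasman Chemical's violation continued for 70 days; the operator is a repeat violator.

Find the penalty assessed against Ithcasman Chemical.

£1,315,600

Per-day component: 70 × £10,360 = £725,200
Base plus per-day: £97,050 + £725,200 = £822,250
Enhancement: 60% of £822,250 = £493,350
Enhanced fine: £822,250 + £493,350 = £1,315,600
Minimum £636,800: £1,315,600 meets the minimum, no increase.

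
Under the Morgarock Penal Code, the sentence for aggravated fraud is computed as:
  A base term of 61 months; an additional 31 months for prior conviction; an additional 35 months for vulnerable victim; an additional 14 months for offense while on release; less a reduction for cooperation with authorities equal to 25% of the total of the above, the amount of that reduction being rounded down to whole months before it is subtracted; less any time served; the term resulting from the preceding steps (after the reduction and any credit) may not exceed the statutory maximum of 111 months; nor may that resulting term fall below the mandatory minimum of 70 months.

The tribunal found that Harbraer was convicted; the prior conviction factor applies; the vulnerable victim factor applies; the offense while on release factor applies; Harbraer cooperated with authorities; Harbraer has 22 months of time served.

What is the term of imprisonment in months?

84 months

Prior conviction enhancement: +31 months
Vulnerable victim enhancement: +35 months
Offense while on release enhancement: +14 months
Adjusted term: 61 months + 31 months + 35 months + 14 months = 141 months
Cooperation with authorities reduction: 25% of 141 months = 35 months (rounded down)
After reduction: 141 − 35 = 106 months
Less time served: 106 months − 22 months = 84 months
Cap at 111 months: 84 months is within the cap, no reduction.
Minimum 70 months: 84 months meets the minimum, no increase.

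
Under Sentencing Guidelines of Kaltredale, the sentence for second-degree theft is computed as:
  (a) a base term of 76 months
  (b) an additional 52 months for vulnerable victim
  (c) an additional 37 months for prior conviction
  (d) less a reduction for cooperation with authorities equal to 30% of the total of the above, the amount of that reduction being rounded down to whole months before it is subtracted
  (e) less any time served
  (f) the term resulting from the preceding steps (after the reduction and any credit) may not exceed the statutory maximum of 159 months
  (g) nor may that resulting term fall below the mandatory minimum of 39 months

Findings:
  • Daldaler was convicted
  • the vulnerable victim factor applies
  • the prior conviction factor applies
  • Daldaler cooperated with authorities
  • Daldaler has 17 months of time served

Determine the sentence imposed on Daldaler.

99 months

Vulnerable victim enhancement: +52 months
Prior conviction enhancement: +37 months
Adjusted term: 76 months + 52 months + 37 months = 165 months
Cooperation with authorities reduction: 30% of 165 months = 49 months (rounded down)
After reduction: 165 − 49 = 116 months
Less time served: 116 months − 17 months = 99 months
Cap at 159 months: 99 months is within the cap, no reduction.
Minimum 39 months: 99 months meets the minimum, no increase.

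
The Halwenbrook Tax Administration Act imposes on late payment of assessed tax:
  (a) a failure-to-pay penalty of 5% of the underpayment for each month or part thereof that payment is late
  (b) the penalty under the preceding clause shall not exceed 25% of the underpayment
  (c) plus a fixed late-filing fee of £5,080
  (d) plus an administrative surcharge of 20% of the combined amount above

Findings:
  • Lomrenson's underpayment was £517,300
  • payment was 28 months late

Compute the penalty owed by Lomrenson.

Accrued rate: 5% × 28 = 140%, capped at 25% → 25%
Failure-to-pay penalty: 25% of £517,300 = £129,325
Penalty before surcharge: £129,325 + £5,080 = £134,405
Administrative surcharge: 20% of £134,405 = £26,881
Total penalty: £134,405 + £26,881 = £161,286

Penalty: £161,286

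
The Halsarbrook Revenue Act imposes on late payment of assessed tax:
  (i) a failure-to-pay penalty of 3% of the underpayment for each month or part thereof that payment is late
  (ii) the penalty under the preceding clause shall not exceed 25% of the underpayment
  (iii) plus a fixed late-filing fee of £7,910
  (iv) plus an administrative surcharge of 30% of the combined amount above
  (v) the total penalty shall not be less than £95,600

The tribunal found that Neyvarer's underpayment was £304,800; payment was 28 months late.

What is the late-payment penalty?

Accrued rate: 3% × 28 = 84%, capped at 25% → 25%
Failure-to-pay penalty: 25% of £304,800 = £76,200
Penalty before surcharge: £76,200 + £7,910 = £84,110
Administrative surcharge: 30% of £84,110 = £25,233
Total penalty: £84,110 + £25,233 = £109,343
Minimum £95,600: £109,343 meets the minimum, no increase.

£109,343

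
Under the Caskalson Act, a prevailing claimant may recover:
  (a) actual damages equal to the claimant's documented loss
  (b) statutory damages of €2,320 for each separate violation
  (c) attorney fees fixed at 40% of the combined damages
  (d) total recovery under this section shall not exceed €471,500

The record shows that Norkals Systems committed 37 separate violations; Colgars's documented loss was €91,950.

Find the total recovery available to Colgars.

Statutory damages: 37 × €2,320 = €85,840
Combined damages: €91,950 + €85,840 = €177,790
Attorney fees: 40% of €177,790 = €71,116
Total before cap: €177,790 + €71,116 = €248,906
Cap at €471,500: €248,906 is within the cap, no reduction.

€248,906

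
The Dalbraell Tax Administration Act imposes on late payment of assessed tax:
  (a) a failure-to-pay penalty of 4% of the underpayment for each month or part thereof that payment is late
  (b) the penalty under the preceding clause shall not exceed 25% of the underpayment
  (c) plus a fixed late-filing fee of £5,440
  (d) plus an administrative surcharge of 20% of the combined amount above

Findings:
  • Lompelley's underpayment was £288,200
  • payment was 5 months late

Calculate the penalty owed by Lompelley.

£75,696

Accrued rate: 4% × 5 = 20%, capped at 25% → 20%
Failure-to-pay penalty: 20% of £288,200 = £57,640
Penalty before surcharge: £57,640 + £5,440 = £63,080
Administrative surcharge: 20% of £63,080 = £12,616
Total penalty: £63,080 + £12,616 = £75,696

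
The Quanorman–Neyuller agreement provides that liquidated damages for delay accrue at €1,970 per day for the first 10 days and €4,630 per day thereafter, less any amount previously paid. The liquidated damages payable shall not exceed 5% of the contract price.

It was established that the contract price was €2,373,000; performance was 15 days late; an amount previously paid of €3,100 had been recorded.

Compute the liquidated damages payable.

First 10 days: 10 × €1,970 = €19,700
Remaining days: (15 − 10) × €4,630 = €23,150
Accrued per-day damages: €19,700 + €23,150 = €42,850
Less amount previously paid: €42,850 − €3,100 = €39,750
Cap: 5% of €2,373,000 = €118,650
Cap at €118,650: €39,750 is within the cap, no reduction.

€39,750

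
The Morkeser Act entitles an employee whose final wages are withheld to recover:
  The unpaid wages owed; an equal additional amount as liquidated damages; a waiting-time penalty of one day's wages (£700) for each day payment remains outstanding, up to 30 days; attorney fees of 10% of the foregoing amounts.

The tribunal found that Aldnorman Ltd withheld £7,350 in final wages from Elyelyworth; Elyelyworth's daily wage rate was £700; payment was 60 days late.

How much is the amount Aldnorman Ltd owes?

£39,270

Liquidated damages (equal amount): £7,350
Penalty days: min(60, 30) = 30
Waiting-time penalty: 30 × £700 = £21,000
Subtotal: £7,350 + £7,350 + £21,000 = £35,700
Attorney fees: 10% of £35,700 = £3,570
Total award: £35,700 + £3,570 = £39,270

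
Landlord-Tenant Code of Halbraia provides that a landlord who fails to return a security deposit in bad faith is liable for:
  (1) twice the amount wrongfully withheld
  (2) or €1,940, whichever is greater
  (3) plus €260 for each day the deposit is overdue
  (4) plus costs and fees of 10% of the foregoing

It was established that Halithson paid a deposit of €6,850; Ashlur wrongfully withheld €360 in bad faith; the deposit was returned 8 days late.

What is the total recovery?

Recovery: €4,422

Doubled: 2 × €360 = €720
Minimum €1,940: €720 is below the minimum → €1,940
Late-return penalty: 8 × €260 = €2,080
Damages plus late penalty: €1,940 + €2,080 = €4,020
Costs and fees: 10% of €4,020 = €402
Total recovery: €4,020 + €402 = €4,422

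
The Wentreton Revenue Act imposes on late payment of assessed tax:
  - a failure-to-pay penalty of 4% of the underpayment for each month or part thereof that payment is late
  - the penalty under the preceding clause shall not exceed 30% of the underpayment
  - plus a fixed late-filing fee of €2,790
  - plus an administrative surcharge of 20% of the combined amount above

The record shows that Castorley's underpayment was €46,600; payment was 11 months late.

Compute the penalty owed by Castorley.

Penalty: €20,124

Accrued rate: 4% × 11 = 44%, capped at 30% → 30%
Failure-to-pay penalty: 30% of €46,600 = €13,980
Penalty before surcharge: €13,980 + €2,790 = €16,770
Administrative surcharge: 20% of €16,770 = €3,354
Total penalty: €16,770 + €3,354 = €20,124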